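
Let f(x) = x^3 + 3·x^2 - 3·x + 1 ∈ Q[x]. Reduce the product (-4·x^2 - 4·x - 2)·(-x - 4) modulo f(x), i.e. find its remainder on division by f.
First multiply in Q[x] without reducing: a · b = 4·x^3 + 20·x^2 + 18·x + 8. Now divide by f(x) = x^3 + 3·x^2 - 3·x + 1, eliminating the leading term at each step:
  leading term 4·x^3: subtract (4)·f(x) = 4·x^3 + 12·x^2 - 12·x + 4, leaving 8·x^2 + 30·x + 4
The degree is now < 3, so this is the remainder. Hence a · b ≡ 8·x^2 + 30·x + 4 in Q[x]/(f).

Final answer: a · b ≡ 8·x^2 + 30·x + 4 (mod f(x))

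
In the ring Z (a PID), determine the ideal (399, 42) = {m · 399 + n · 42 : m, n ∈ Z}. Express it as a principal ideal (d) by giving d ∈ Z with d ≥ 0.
In the PID Z, (a, b) is generated by gcd(a, b). Compute gcd(399, 42) with the extended Euclidean algorithm, tracking rows (r, s, t) with s·399 + t·42 = r:
  row A: (399, 1, 0)   [1·399 + 0·42 = 399]
  row B: (42, 0, 1)   [0·399 + 1·42 = 42]
  399 = 9·42 + 21   → row C = row A − 9·row B = (21, 1, −9)   [check: 1·399 − 9·42 = 21]
  42 = 2·21 + 0   → remainder 0, stop. gcd = 21 (last nonzero row C).
So gcd(399, 42) = 21, with Bézout identity 1·399 − 9·42 = 21. Containment (⊇): the Bézout identity exhibits 21 as an element of (399, 42), giving (21) ⊆ (399, 42). Containment (⊆): since 21 | 399 and 21 | 42 (399 = 21·19, 42 = 21·2), every Z-linear combination of 399 and 42 is divisible by 21, so (399, 42) ⊆ (21). Therefore (399, 42) = (21), d = 21.

Final answer: (399, 42) = (21); d = 21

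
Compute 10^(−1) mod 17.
Apply the extended Euclidean algorithm to (17, 10), tracking rows (r, s, t) with s·17 + t·10 = r. Each division r_prev = q·r_cur + r_new produces the new row as (previous row) − q·(current row):
  row A: (17, 1, 0)   [1·17 + 0·10 = 17]
  row B: (10, 0, 1)   [0·17 + 1·10 = 10]
  17 = 1·10 + 7   → row C = row A − 1·row B = (7, 1, −1)   [check: 1·17 − 1·10 = 7]
  10 = 1·7 + 3   → row D = row B − 1·row C = (3, −1, 2)   [check: −1·17 + 2·10 = 3]
  7 = 2·3 + 1   → row E = row C − 2·row D = (1, 3, −5)   [check: 3·17 − 5·10 = 1]
  3 = 3·1 + 0   → remainder 0, stop. gcd = 1 (last nonzero row E).
The gcd is 1, so 10 is invertible mod 17. The last nonzero row gives 3·17 − 5·10 = 1, so t = −5. So 10^(−1) ≡ −5 ≡ 12 (mod 17). Verify: 10 · 12 = 120 ≡ 1 (mod 17). ✓

Final answer: 10^(−1) ≡ 12 (mod 17)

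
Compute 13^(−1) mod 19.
Apply the extended Euclidean algorithm to (19, 13), tracking rows (r, s, t) with s·19 + t·13 = r. Each division r_prev = q·r_cur + r_new produces the new row as (previous row) − q·(current row):
  row A: (19, 1, 0)   [1·19 + 0·13 = 19]
  row B: (13, 0, 1)   [0·19 + 1·13 = 13]
  19 = 1·13 + 6   → row C = row A − 1·row B = (6, 1, −1)   [check: 1·19 − 1·13 = 6]
  13 = 2·6 + 1   → row D = row B − 2·row C = (1, −2, 3)   [check: −2·19 + 3·13 = 1]
  6 = 6·1 + 0   → remainder 0, stop. gcd = 1 (last nonzero row D).
The gcd is 1, so 13 is invertible mod 19. The last nonzero row gives −2·19 + 3·13 = 1, so t = 3. So 13^(−1) ≡ 3 (mod 19). Verify: 13 · 3 = 39 ≡ 1 (mod 19). ✓

Final answer: 13^(−1) ≡ 3 (mod 19)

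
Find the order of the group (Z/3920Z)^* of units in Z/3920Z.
|(Z/3920Z)^*| = 1344

(Z/3920Z)^* consists of the classes a with gcd(a, 3920) = 1, so its order is φ(3920). φ is multiplicative, with φ(p^e) = p^e − p^(e−1). Factorise 3920 = 2^4 · 5 · 7^2. Then
  φ(3920) = (2^4 − 2^3) · (5 − 1) · (7^2 − 7^1) = 8 · 4 · 42 = 1344.
Thus |(Z/3920Z)^*| = 1344.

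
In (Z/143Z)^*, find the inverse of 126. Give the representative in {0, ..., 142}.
126^(−1) ≡ 42 (mod 143)

Apply the extended Euclidean algorithm to (143, 126), tracking rows (r, s, t) with s·143 + t·126 = r. Each division r_prev = q·r_cur + r_new produces the new row as (previous row) − q·(current row):
  row A: (143, 1, 0)   [1·143 + 0·126 = 143]
  row B: (126, 0, 1)   [0·143 + 1·126 = 126]
  143 = 1·126 + 17   → row C = row A − 1·row B = (17, 1, −1)   [check: 1·143 − 1·126 = 17]
  126 = 7·17 + 7   → row D = row B − 7·row C = (7, −7, 8)   [check: −7·143 + 8·126 = 7]
  17 = 2·7 + 3   → row E = row C − 2·row D = (3, 15, −17)   [check: 15·143 − 17·126 = 3]
  7 = 2·3 + 1   → row F = row D − 2·row E = (1, −37, 42)   [check: −37·143 + 42·126 = 1]
  3 = 3·1 + 0   → remainder 0, stop. gcd = 1 (last nonzero row F).
The gcd is 1, so 126 is invertible mod 143. The last nonzero row gives −37·143 + 42·126 = 1, so t = 42. So 126^(−1) ≡ 42 (mod 143). Verify: 126 · 42 = 5292 ≡ 1 (mod 143). ✓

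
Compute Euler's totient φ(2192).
φ is multiplicative, with φ(p^e) = p^e − p^(e−1). Factorise 2192 = 2^4 · 137. Then
  φ(2192) = (2^4 − 2^3) · (137 − 1) = 8 · 136 = 1088.

Final answer: φ(2192) = 1088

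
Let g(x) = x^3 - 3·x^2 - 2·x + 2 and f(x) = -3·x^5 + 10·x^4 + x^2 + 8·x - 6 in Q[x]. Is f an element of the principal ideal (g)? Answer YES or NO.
YES

In Q[x] the ideal (g) consists of all multiples of g, so f ∈ (g) iff g | f, i.e. iff the remainder of f on division by g is 0. Divide f by g (g is monic, so eliminate the leading term of the running remainder at each step):
  leading term -3·x^5: subtract (-3·x^2)·g(x) = -3·x^5 + 9·x^4 + 6·x^3 - 6·x^2, leaving x^4 - 6·x^3 + 7·x^2 + 8·x - 6
  leading term x^4: subtract (x)·g(x) = x^4 - 3·x^3 - 2·x^2 + 2·x, leaving -3·x^3 + 9·x^2 + 6·x - 6
  leading term -3·x^3: subtract (-3)·g(x) = -3·x^3 + 9·x^2 + 6·x - 6, leaving 0
The remainder is 0, so f(x) = g(x) · h(x) with h(x) = -3·x^2 + x - 3. Hence g | f, i.e. f ∈ (g).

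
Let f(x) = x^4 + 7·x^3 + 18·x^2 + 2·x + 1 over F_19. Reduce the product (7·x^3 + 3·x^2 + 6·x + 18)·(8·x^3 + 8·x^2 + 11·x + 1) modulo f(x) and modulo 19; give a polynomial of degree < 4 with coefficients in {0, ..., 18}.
a · b ≡ 14·x^3 + 16·x^2 + 13·x + 4 (mod f(x))

Multiply as integer polynomials: a · b = 56·x^6 + 80·x^5 + 149·x^4 + 232·x^3 + 213·x^2 + 204·x + 18. Reducing coefficients mod 19: a · b ≡ 18·x^6 + 4·x^5 + 16·x^4 + 4·x^3 + 4·x^2 + 14·x + 18. Now divide by f(x) = x^4 + 7·x^3 + 18·x^2 + 2·x + 1 in F_19[x], eliminating the leading term at each step:
  leading term 18·x^6: subtract (18·x^2)·f(x) = 18·x^6 + 12·x^5 + x^4 + 17·x^3 + 18·x^2, leaving 11·x^5 + 15·x^4 + 6·x^3 + 5·x^2 + 14·x + 18 (coefficients mod 19)
  leading term 11·x^5: subtract (11·x)·f(x) = 11·x^5 + x^4 + 8·x^3 + 3·x^2 + 11·x, leaving 14·x^4 + 17·x^3 + 2·x^2 + 3·x + 18 (coefficients mod 19)
  leading term 14·x^4: subtract (14)·f(x) = 14·x^4 + 3·x^3 + 5·x^2 + 9·x + 14, leaving 14·x^3 + 16·x^2 + 13·x + 4 (coefficients mod 19)
The degree is now < 4, so this is the remainder. Hence a · b ≡ 14·x^3 + 16·x^2 + 13·x + 4 in F_19[x]/(f).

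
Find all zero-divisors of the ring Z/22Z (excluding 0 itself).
nonzero zero-divisors of Z/22Z = {2, 4, 6, 8, 10, 11, 12, 14, 16, 18, 20}

An element a ∈ Z/22Z (with a ≠ 0) is a zero-divisor iff gcd(a, 22) > 1 (because a is a unit precisely when gcd(a, n) = 1, and in Z/nZ every nonzero, non-unit element is a zero-divisor). Scan a = 1, ..., 21 and keep those with gcd(a, 22) > 1:
  gcd(2, 22) = 2, gcd(4, 22) = 2, gcd(6, 22) = 2, gcd(8, 22) = 2, gcd(10, 22) = 2, gcd(11, 22) = 11, gcd(12, 22) = 2, gcd(14, 22) = 2, gcd(16, 22) = 2, gcd(18, 22) = 2, gcd(20, 22) = 2.
All other a ∈ {1, ..., 21} have gcd(a, 22) = 1 and are units. So the nonzero zero-divisors are exactly the 11 values of a appearing in this scan.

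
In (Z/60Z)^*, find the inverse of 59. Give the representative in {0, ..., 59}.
Apply the extended Euclidean algorithm to (60, 59), tracking rows (r, s, t) with s·60 + t·59 = r. Each division r_prev = q·r_cur + r_new produces the new row as (previous row) − q·(current row):
  row A: (60, 1, 0)   [1·60 + 0·59 = 60]
  row B: (59, 0, 1)   [0·60 + 1·59 = 59]
  60 = 1·59 + 1   → row C = row A − 1·row B = (1, 1, −1)   [check: 1·60 − 1·59 = 1]
  59 = 59·1 + 0   → remainder 0, stop. gcd = 1 (last nonzero row C).
The gcd is 1, so 59 is invertible mod 60. The last nonzero row gives 1·60 − 1·59 = 1, so t = −1. So 59^(−1) ≡ −1 ≡ 59 (mod 60). Verify: 59 · 59 = 3481 ≡ 1 (mod 60). ✓

Final answer: 59^(−1) ≡ 59 (mod 60)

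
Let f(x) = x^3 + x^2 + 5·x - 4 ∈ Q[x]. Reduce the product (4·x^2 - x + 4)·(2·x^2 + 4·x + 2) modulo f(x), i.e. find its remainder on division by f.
First multiply in Q[x] without reducing: a · b = 8·x^4 + 14·x^3 + 12·x^2 + 14·x + 8. Now divide by f(x) = x^3 + x^2 + 5·x - 4, eliminating the leading term at each step:
  leading term 8·x^4: subtract (8·x)·f(x) = 8·x^4 + 8·x^3 + 40·x^2 - 32·x, leaving 6·x^3 - 28·x^2 + 46·x + 8
  leading term 6·x^3: subtract (6)·f(x) = 6·x^3 + 6·x^2 + 30·x - 24, leaving -34·x^2 + 16·x + 32
The degree is now < 3, so this is the remainder. Hence a · b ≡ -34·x^2 + 16·x + 32 in Q[x]/(f).

Final answer: a · b ≡ -34·x^2 + 16·x + 32 (mod f(x))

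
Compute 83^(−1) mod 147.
83^(−1) ≡ 62 (mod 147)

Apply the extended Euclidean algorithm to (147, 83), tracking rows (r, s, t) with s·147 + t·83 = r. Each division r_prev = q·r_cur + r_new produces the new row as (previous row) − q·(current row):
  row A: (147, 1, 0)   [1·147 + 0·83 = 147]
  row B: (83, 0, 1)   [0·147 + 1·83 = 83]
  147 = 1·83 + 64   → row C = row A − 1·row B = (64, 1, −1)   [check: 1·147 − 1·83 = 64]
  83 = 1·64 + 19   → row D = row B − 1·row C = (19, −1, 2)   [check: −1·147 + 2·83 = 19]
  64 = 3·19 + 7   → row E = row C − 3·row D = (7, 4, −7)   [check: 4·147 − 7·83 = 7]
  19 = 2·7 + 5   → row F = row D − 2·row E = (5, −9, 16)   [check: −9·147 + 16·83 = 5]
  7 = 1·5 + 2   → row G = row E − 1·row F = (2, 13, −23)   [check: 13·147 − 23·83 = 2]
  5 = 2·2 + 1   → row H = row F − 2·row G = (1, −35, 62)   [check: −35·147 + 62·83 = 1]
  2 = 2·1 + 0   → remainder 0, stop. gcd = 1 (last nonzero row H).
The gcd is 1, so 83 is invertible mod 147. The last nonzero row gives −35·147 + 62·83 = 1, so t = 62. So 83^(−1) ≡ 62 (mod 147). Verify: 83 · 62 = 5146 ≡ 1 (mod 147). ✓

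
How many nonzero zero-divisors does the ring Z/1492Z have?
In Z/1492Z each nonzero element is either a unit (gcd with 1492 is 1) or a zero-divisor (gcd > 1). The number of units is φ(1492): factorise 1492 = 2^2 · 373, so φ(1492) = (2^2 − 2^1) · (373 − 1) = 2 · 372 = 744. The nonzero elements number 1492 − 1 = 1491. Hence the nonzero zero-divisors number 1491 − 744 = 747.

Final answer: Z/1492Z has 747 nonzero zero-divisors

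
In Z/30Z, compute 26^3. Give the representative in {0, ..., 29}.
26

Use repeated squaring. Binary(3) = 11. Walk through the bits of the exponent 3 left-to-right: at each bit after the leading one, square the running value, then multiply by 26 if the bit is 1 (always reducing mod 30):
  bit 1 = 1 (leading): start with 26.
  bit 2 = 1: square 26^2 = 676 ≡ 16; bit is 1, so multiply 16·26 = 416 ≡ 26 (mod 30).
Final value: 26^3 ≡ 26 (mod 30).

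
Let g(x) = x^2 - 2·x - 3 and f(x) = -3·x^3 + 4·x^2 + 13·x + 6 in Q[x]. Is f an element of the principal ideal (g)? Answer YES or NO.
In Q[x] the ideal (g) consists of all multiples of g, so f ∈ (g) iff g | f, i.e. iff the remainder of f on division by g is 0. Divide f by g (g is monic, so eliminate the leading term of the running remainder at each step):
  leading term -3·x^3: subtract (-3·x)·g(x) = -3·x^3 + 6·x^2 + 9·x, leaving -2·x^2 + 4·x + 6
  leading term -2·x^2: subtract (-2)·g(x) = -2·x^2 + 4·x + 6, leaving 0
The remainder is 0, so f(x) = g(x) · h(x) with h(x) = -3·x - 2. Hence g | f, i.e. f ∈ (g).

Final answer: YES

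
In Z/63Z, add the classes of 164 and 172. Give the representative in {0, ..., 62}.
Reduce the summands first: 164 ≡ 38, 172 ≡ 46 (mod 63), so 164 + 172 ≡ 38 + 46 (mod 63). 38 + 46 = 84; 84 = 1·63 + 21, so (164 + 172) mod 63 = 21.

Final answer: 21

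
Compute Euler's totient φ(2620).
φ(2620) = 1040

φ is multiplicative, with φ(p^e) = p^e − p^(e−1). Factorise 2620 = 2^2 · 5 · 131. Then
  φ(2620) = (2^2 − 2^1) · (5 − 1) · (131 − 1) = 2 · 4 · 130 = 1040.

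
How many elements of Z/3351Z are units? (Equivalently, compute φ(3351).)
An element a ∈ Z/3351Z is a unit iff gcd(a, 3351) = 1, so the number of units is φ(3351). φ is multiplicative, with φ(p^e) = p^e − p^(e−1). Factorise 3351 = 3 · 1117. Then
  φ(3351) = (3 − 1) · (1117 − 1) = 2 · 1116 = 2232.

Final answer: Z/3351Z has φ(3351) = 2232 units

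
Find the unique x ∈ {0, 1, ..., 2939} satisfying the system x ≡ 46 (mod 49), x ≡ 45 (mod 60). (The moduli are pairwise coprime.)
x ≡ 585 (mod 2940); the representative in [0, 2940) is 585

The moduli 49, 60 are pairwise coprime, so by the CRT there is a unique solution mod 49·60 = 2940.
Solve by successive substitution. Start with x ≡ 46 (mod 49).
  Combine with x ≡ 45 (mod 60): write x = 46 + 49·t and require 46 + 49·t ≡ 45 (mod 60), i.e. 49·t ≡ 45 − 46 ≡ 59 (mod 60). Since 49^(−1) ≡ 49 (mod 60), t ≡ 49·59 ≡ 11 (mod 60). So x ≡ 46 + 49·11 = 585 (mod 2940).
Unique solution in [0, 2940): x = 585.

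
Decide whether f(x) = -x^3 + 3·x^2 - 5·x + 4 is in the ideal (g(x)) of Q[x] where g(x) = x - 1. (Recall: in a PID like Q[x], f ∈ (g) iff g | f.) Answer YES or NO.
In Q[x] the ideal (g) consists of all multiples of g, so f ∈ (g) iff g | f, i.e. iff the remainder of f on division by g is 0. Divide f by g (g is monic, so eliminate the leading term of the running remainder at each step):
  leading term -x^3: subtract (-x^2)·g(x) = -x^3 + x^2, leaving 2·x^2 - 5·x + 4
  leading term 2·x^2: subtract (2·x)·g(x) = 2·x^2 - 2·x, leaving 4 - 3·x
  leading term -3·x: subtract (-3)·g(x) = 3 - 3·x, leaving 1
The remainder r(x) = 1 ≠ 0 (and deg r < deg g), so g ∤ f, i.e. f ∉ (g).

Final answer: NO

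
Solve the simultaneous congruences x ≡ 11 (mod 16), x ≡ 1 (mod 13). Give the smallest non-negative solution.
The moduli 16, 13 are pairwise coprime, so by the CRT there is a unique solution mod 16·13 = 208.
Solve by successive substitution. Start with x ≡ 11 (mod 16).
  Combine with x ≡ 1 (mod 13): write x = 11 + 16·t and require 11 + 16·t ≡ 1 (mod 13), i.e. 16·t ≡ 1 − 11 ≡ 3 (mod 13). Since 16^(−1) ≡ 9 (mod 13) (16 ≡ 3 (mod 13)), t ≡ 9·3 ≡ 1 (mod 13). So x ≡ 11 + 16·1 = 27 (mod 208).
Unique solution in [0, 208): x = 27.

Final answer: x ≡ 27 (mod 208); the representative in [0, 208) is 27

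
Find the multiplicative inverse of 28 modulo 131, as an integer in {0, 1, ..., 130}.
Apply the extended Euclidean algorithm to (131, 28), tracking rows (r, s, t) with s·131 + t·28 = r. Each division r_prev = q·r_cur + r_new produces the new row as (previous row) − q·(current row):
  row A: (131, 1, 0)   [1·131 + 0·28 = 131]
  row B: (28, 0, 1)   [0·131 + 1·28 = 28]
  131 = 4·28 + 19   → row C = row A − 4·row B = (19, 1, −4)   [check: 1·131 − 4·28 = 19]
  28 = 1·19 + 9   → row D = row B − 1·row C = (9, −1, 5)   [check: −1·131 + 5·28 = 9]
  19 = 2·9 + 1   → row E = row C − 2·row D = (1, 3, −14)   [check: 3·131 − 14·28 = 1]
  9 = 9·1 + 0   → remainder 0, stop. gcd = 1 (last nonzero row E).
The gcd is 1, so 28 is invertible mod 131. The last nonzero row gives 3·131 − 14·28 = 1, so t = −14. So 28^(−1) ≡ −14 ≡ 117 (mod 131). Verify: 28 · 117 = 3276 ≡ 1 (mod 131). ✓

Final answer: 28^(−1) ≡ 117 (mod 131)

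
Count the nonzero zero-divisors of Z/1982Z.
Z/1982Z has 991 nonzero zero-divisors

In Z/1982Z each nonzero element is either a unit (gcd with 1982 is 1) or a zero-divisor (gcd > 1). The number of units is φ(1982): factorise 1982 = 2 · 991, so φ(1982) = (2 − 1) · (991 − 1) = 1 · 990 = 990. The nonzero elements number 1982 − 1 = 1981. Hence the nonzero zero-divisors number 1981 − 990 = 991.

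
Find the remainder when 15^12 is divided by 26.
1

Use repeated squaring. Binary(12) = 1100. Walk through the bits of the exponent 12 left-to-right: at each bit after the leading one, square the running value, then multiply by 15 if the bit is 1 (always reducing mod 26):
  bit 1 = 1 (leading): start with 15.
  bit 2 = 1: square 15^2 = 225 ≡ 17; bit is 1, so multiply 17·15 = 255 ≡ 21 (mod 26).
  bit 3 = 0: square 21^2 = 441 ≡ 25 (mod 26).
  bit 4 = 0: square 25^2 = 625 ≡ 1 (mod 26).
Final value: 15^12 ≡ 1 (mod 26).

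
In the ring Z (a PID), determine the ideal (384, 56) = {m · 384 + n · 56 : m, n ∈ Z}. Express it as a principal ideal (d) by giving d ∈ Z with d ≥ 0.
In the PID Z, (a, b) is generated by gcd(a, b). Compute gcd(384, 56) with the extended Euclidean algorithm, tracking rows (r, s, t) with s·384 + t·56 = r:
  row A: (384, 1, 0)   [1·384 + 0·56 = 384]
  row B: (56, 0, 1)   [0·384 + 1·56 = 56]
  384 = 6·56 + 48   → row C = row A − 6·row B = (48, 1, −6)   [check: 1·384 − 6·56 = 48]
  56 = 1·48 + 8   → row D = row B − 1·row C = (8, −1, 7)   [check: −1·384 + 7·56 = 8]
  48 = 6·8 + 0   → remainder 0, stop. gcd = 8 (last nonzero row D).
So gcd(384, 56) = 8, with Bézout identity −1·384 + 7·56 = 8. Containment (⊇): the Bézout identity exhibits 8 as an element of (384, 56), giving (8) ⊆ (384, 56). Containment (⊆): since 8 | 384 and 8 | 56 (384 = 8·48, 56 = 8·7), every Z-linear combination of 384 and 56 is divisible by 8, so (384, 56) ⊆ (8). Therefore (384, 56) = (8), d = 8.

Final answer: (384, 56) = (8); d = 8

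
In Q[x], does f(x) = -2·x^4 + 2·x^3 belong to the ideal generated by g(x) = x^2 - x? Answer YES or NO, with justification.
In Q[x] the ideal (g) consists of all multiples of g, so f ∈ (g) iff g | f, i.e. iff the remainder of f on division by g is 0. Divide f by g (g is monic, so eliminate the leading term of the running remainder at each step):
  leading term -2·x^4: subtract (-2·x^2)·g(x) = -2·x^4 + 2·x^3, leaving 0
The remainder is 0, so f(x) = g(x) · h(x) with h(x) = -2·x^2. Hence g | f, i.e. f ∈ (g).

Final answer: YES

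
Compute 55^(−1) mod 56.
Apply the extended Euclidean algorithm to (56, 55), tracking rows (r, s, t) with s·56 + t·55 = r. Each division r_prev = q·r_cur + r_new produces the new row as (previous row) − q·(current row):
  row A: (56, 1, 0)   [1·56 + 0·55 = 56]
  row B: (55, 0, 1)   [0·56 + 1·55 = 55]
  56 = 1·55 + 1   → row C = row A − 1·row B = (1, 1, −1)   [check: 1·56 − 1·55 = 1]
  55 = 55·1 + 0   → remainder 0, stop. gcd = 1 (last nonzero row C).
The gcd is 1, so 55 is invertible mod 56. The last nonzero row gives 1·56 − 1·55 = 1, so t = −1. So 55^(−1) ≡ −1 ≡ 55 (mod 56). Verify: 55 · 55 = 3025 ≡ 1 (mod 56). ✓

Final answer: 55^(−1) ≡ 55 (mod 56)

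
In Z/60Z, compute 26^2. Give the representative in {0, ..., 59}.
16

Use repeated squaring. Binary(2) = 10. Walk through the bits of the exponent 2 left-to-right: at each bit after the leading one, square the running value, then multiply by 26 if the bit is 1 (always reducing mod 60):
  bit 1 = 1 (leading): start with 26.
  bit 2 = 0: square 26^2 = 676 ≡ 16 (mod 60).
Final value: 26^2 ≡ 16 (mod 60).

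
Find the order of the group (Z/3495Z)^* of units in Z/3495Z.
(Z/3495Z)^* consists of the classes a with gcd(a, 3495) = 1, so its order is φ(3495). φ is multiplicative, with φ(p^e) = p^e − p^(e−1). Factorise 3495 = 3 · 5 · 233. Then
  φ(3495) = (3 − 1) · (5 − 1) · (233 − 1) = 2 · 4 · 232 = 1856.
Thus |(Z/3495Z)^*| = 1856.

Final answer: |(Z/3495Z)^*| = 1856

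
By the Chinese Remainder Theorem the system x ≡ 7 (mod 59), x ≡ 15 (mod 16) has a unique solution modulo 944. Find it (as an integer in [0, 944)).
The moduli 59, 16 are pairwise coprime, so by the CRT there is a unique solution mod 59·16 = 944.
Solve by successive substitution. Start with x ≡ 7 (mod 59).
  Combine with x ≡ 15 (mod 16): write x = 7 + 59·t and require 7 + 59·t ≡ 15 (mod 16), i.e. 59·t ≡ 15 − 7 ≡ 8 (mod 16). Since 59^(−1) ≡ 3 (mod 16) (59 ≡ 11 (mod 16)), t ≡ 3·8 ≡ 8 (mod 16). So x ≡ 7 + 59·8 = 479 (mod 944).
Unique solution in [0, 944): x = 479.

Final answer: x ≡ 479 (mod 944); the representative in [0, 944) is 479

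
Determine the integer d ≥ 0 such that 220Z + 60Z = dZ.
(220, 60) = (20); d = 20

In the PID Z, (a, b) is generated by gcd(a, b). Compute gcd(220, 60) with the extended Euclidean algorithm, tracking rows (r, s, t) with s·220 + t·60 = r:
  row A: (220, 1, 0)   [1·220 + 0·60 = 220]
  row B: (60, 0, 1)   [0·220 + 1·60 = 60]
  220 = 3·60 + 40   → row C = row A − 3·row B = (40, 1, −3)   [check: 1·220 − 3·60 = 40]
  60 = 1·40 + 20   → row D = row B − 1·row C = (20, −1, 4)   [check: −1·220 + 4·60 = 20]
  40 = 2·20 + 0   → remainder 0, stop. gcd = 20 (last nonzero row D).
So gcd(220, 60) = 20, with Bézout identity −1·220 + 4·60 = 20. Containment (⊇): the Bézout identity exhibits 20 as an element of (220, 60), giving (20) ⊆ (220, 60). Containment (⊆): since 20 | 220 and 20 | 60 (220 = 20·11, 60 = 20·3), every Z-linear combination of 220 and 60 is divisible by 20, so (220, 60) ⊆ (20). Therefore (220, 60) = (20), d = 20.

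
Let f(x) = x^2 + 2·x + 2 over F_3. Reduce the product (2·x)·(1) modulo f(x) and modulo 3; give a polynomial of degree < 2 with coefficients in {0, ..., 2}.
a · b ≡ 2·x (mod f(x))

Multiply as integer polynomials: a · b = 2·x. Reducing coefficients mod 3: a · b ≡ 2·x. This already has degree < 2, so no reduction by f is needed. Hence a · b ≡ 2·x in F_3[x]/(f).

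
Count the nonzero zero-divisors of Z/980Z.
Z/980Z has 643 nonzero zero-divisors

In Z/980Z each nonzero element is either a unit (gcd with 980 is 1) or a zero-divisor (gcd > 1). The number of units is φ(980): factorise 980 = 2^2 · 5 · 7^2, so φ(980) = (2^2 − 2^1) · (5 − 1) · (7^2 − 7^1) = 2 · 4 · 42 = 336. The nonzero elements number 980 − 1 = 979. Hence the nonzero zero-divisors number 979 − 336 = 643.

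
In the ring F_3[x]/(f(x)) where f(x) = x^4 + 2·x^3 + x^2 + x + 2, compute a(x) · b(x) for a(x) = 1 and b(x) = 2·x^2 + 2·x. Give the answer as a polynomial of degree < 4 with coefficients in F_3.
Multiply as integer polynomials: a · b = 2·x^2 + 2·x. Reducing coefficients mod 3: a · b ≡ 2·x^2 + 2·x. This already has degree < 4, so no reduction by f is needed. Hence a · b ≡ 2·x^2 + 2·x in F_3[x]/(f).

Final answer: a · b ≡ 2·x^2 + 2·x (mod f(x))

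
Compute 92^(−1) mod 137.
Apply the extended Euclidean algorithm to (137, 92), tracking rows (r, s, t) with s·137 + t·92 = r. Each division r_prev = q·r_cur + r_new produces the new row as (previous row) − q·(current row):
  row A: (137, 1, 0)   [1·137 + 0·92 = 137]
  row B: (92, 0, 1)   [0·137 + 1·92 = 92]
  137 = 1·92 + 45   → row C = row A − 1·row B = (45, 1, −1)   [check: 1·137 − 1·92 = 45]
  92 = 2·45 + 2   → row D = row B − 2·row C = (2, −2, 3)   [check: −2·137 + 3·92 = 2]
  45 = 22·2 + 1   → row E = row C − 22·row D = (1, 45, −67)   [check: 45·137 − 67·92 = 1]
  2 = 2·1 + 0   → remainder 0, stop. gcd = 1 (last nonzero row E).
The gcd is 1, so 92 is invertible mod 137. The last nonzero row gives 45·137 − 67·92 = 1, so t = −67. So 92^(−1) ≡ −67 ≡ 70 (mod 137). Verify: 92 · 70 = 6440 ≡ 1 (mod 137). ✓

Final answer: 92^(−1) ≡ 70 (mod 137)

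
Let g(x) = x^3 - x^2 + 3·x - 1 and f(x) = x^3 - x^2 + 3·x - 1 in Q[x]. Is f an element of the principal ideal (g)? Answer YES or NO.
In Q[x] the ideal (g) consists of all multiples of g, so f ∈ (g) iff g | f, i.e. iff the remainder of f on division by g is 0. Divide f by g (g is monic, so eliminate the leading term of the running remainder at each step):
  leading term x^3: subtract (1)·g(x) = x^3 - x^2 + 3·x - 1, leaving 0
The remainder is 0, so f(x) = g(x) · h(x) with h(x) = 1. Hence g | f, i.e. f ∈ (g).

Final answer: YES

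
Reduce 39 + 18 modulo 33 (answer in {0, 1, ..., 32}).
24

Reduce the summands first: 39 ≡ 6 (mod 33), so 39 + 18 ≡ 6 + 18 (mod 33). 6 + 18 = 24; 24 = 0·33 + 24, so (39 + 18) mod 33 = 24.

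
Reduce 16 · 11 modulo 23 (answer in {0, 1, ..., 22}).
Both factors are already reduced mod 23. 16 · 11 = 176. Dividing by 23: 176 = 7·23 + 15. So (16 · 11) mod 23 = 15.

Final answer: 15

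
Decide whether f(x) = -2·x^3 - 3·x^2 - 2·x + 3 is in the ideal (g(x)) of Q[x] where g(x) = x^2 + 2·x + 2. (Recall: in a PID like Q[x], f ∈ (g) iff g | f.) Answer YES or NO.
NO

In Q[x] the ideal (g) consists of all multiples of g, so f ∈ (g) iff g | f, i.e. iff the remainder of f on division by g is 0. Divide f by g (g is monic, so eliminate the leading term of the running remainder at each step):
  leading term -2·x^3: subtract (-2·x)·g(x) = -2·x^3 - 4·x^2 - 4·x, leaving x^2 + 2·x + 3
  leading term x^2: subtract (1)·g(x) = x^2 + 2·x + 2, leaving 1
The remainder r(x) = 1 ≠ 0 (and deg r < deg g), so g ∤ f, i.e. f ∉ (g).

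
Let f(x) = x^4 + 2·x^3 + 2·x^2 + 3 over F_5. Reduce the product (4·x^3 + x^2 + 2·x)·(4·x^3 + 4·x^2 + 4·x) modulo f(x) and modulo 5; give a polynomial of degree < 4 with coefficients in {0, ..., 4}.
Multiply as integer polynomials: a · b = 16·x^6 + 20·x^5 + 28·x^4 + 12·x^3 + 8·x^2. Reducing coefficients mod 5: a · b ≡ x^6 + 3·x^4 + 2·x^3 + 3·x^2. Now divide by f(x) = x^4 + 2·x^3 + 2·x^2 + 3 in F_5[x], eliminating the leading term at each step:
  leading term x^6: subtract (x^2)·f(x) = x^6 + 2·x^5 + 2·x^4 + 3·x^2, leaving 3·x^5 + x^4 + 2·x^3 (coefficients mod 5)
  leading term 3·x^5: subtract (3·x)·f(x) = 3·x^5 + x^4 + x^3 + 4·x, leaving x^3 + x (coefficients mod 5)
The degree is now < 4, so this is the remainder. Hence a · b ≡ x^3 + x in F_5[x]/(f).

Final answer: a · b ≡ x^3 + x (mod f(x))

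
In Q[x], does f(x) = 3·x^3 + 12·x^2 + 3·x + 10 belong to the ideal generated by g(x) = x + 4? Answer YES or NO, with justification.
In Q[x] the ideal (g) consists of all multiples of g, so f ∈ (g) iff g | f, i.e. iff the remainder of f on division by g is 0. Divide f by g (g is monic, so eliminate the leading term of the running remainder at each step):
  leading term 3·x^3: subtract (3·x^2)·g(x) = 3·x^3 + 12·x^2, leaving 3·x + 10
  leading term 3·x: subtract (3)·g(x) = 3·x + 12, leaving -2
The remainder r(x) = -2 ≠ 0 (and deg r < deg g), so g ∤ f, i.e. f ∉ (g).

Final answer: NO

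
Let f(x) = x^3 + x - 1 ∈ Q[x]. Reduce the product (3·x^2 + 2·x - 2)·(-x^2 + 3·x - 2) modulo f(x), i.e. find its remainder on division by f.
a · b ≡ 5·x^2 - 20·x + 11 (mod f(x))

First multiply in Q[x] without reducing: a · b = -3·x^4 + 7·x^3 + 2·x^2 - 10·x + 4. Now divide by f(x) = x^3 + x - 1, eliminating the leading term at each step:
  leading term -3·x^4: subtract (-3·x)·f(x) = -3·x^4 - 3·x^2 + 3·x, leaving 7·x^3 + 5·x^2 - 13·x + 4
  leading term 7·x^3: subtract (7)·f(x) = 7·x^3 + 7·x - 7, leaving 5·x^2 - 20·x + 11
The degree is now < 3, so this is the remainder. Hence a · b ≡ 5·x^2 - 20·x + 11 in Q[x]/(f).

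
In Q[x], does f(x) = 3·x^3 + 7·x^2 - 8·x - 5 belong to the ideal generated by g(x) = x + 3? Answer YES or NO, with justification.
In Q[x] the ideal (g) consists of all multiples of g, so f ∈ (g) iff g | f, i.e. iff the remainder of f on division by g is 0. Divide f by g (g is monic, so eliminate the leading term of the running remainder at each step):
  leading term 3·x^3: subtract (3·x^2)·g(x) = 3·x^3 + 9·x^2, leaving -2·x^2 - 8·x - 5
  leading term -2·x^2: subtract (-2·x)·g(x) = -2·x^2 - 6·x, leaving -2·x - 5
  leading term -2·x: subtract (-2)·g(x) = -2·x - 6, leaving 1
The remainder r(x) = 1 ≠ 0 (and deg r < deg g), so g ∤ f, i.e. f ∉ (g).

Final answer: NO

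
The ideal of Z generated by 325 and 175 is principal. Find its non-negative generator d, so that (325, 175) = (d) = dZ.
(325, 175) = (25); d = 25

In the PID Z, (a, b) is generated by gcd(a, b). Compute gcd(325, 175) with the extended Euclidean algorithm, tracking rows (r, s, t) with s·325 + t·175 = r:
  row A: (325, 1, 0)   [1·325 + 0·175 = 325]
  row B: (175, 0, 1)   [0·325 + 1·175 = 175]
  325 = 1·175 + 150   → row C = row A − 1·row B = (150, 1, −1)   [check: 1·325 − 1·175 = 150]
  175 = 1·150 + 25   → row D = row B − 1·row C = (25, −1, 2)   [check: −1·325 + 2·175 = 25]
  150 = 6·25 + 0   → remainder 0, stop. gcd = 25 (last nonzero row D).
So gcd(325, 175) = 25, with Bézout identity −1·325 + 2·175 = 25. Containment (⊇): the Bézout identity exhibits 25 as an element of (325, 175), giving (25) ⊆ (325, 175). Containment (⊆): since 25 | 325 and 25 | 175 (325 = 25·13, 175 = 25·7), every Z-linear combination of 325 and 175 is divisible by 25, so (325, 175) ⊆ (25). Therefore (325, 175) = (25), d = 25.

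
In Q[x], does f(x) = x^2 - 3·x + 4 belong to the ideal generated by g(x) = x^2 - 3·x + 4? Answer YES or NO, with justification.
YES

In Q[x] the ideal (g) consists of all multiples of g, so f ∈ (g) iff g | f, i.e. iff the remainder of f on division by g is 0. Divide f by g (g is monic, so eliminate the leading term of the running remainder at each step):
  leading term x^2: subtract (1)·g(x) = x^2 - 3·x + 4, leaving 0
The remainder is 0, so f(x) = g(x) · h(x) with h(x) = 1. Hence g | f, i.e. f ∈ (g).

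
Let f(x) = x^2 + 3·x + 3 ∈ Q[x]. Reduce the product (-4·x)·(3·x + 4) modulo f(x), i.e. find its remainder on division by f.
First multiply in Q[x] without reducing: a · b = -12·x^2 - 16·x. Now divide by f(x) = x^2 + 3·x + 3, eliminating the leading term at each step:
  leading term -12·x^2: subtract (-12)·f(x) = -12·x^2 - 36·x - 36, leaving 20·x + 36
The degree is now < 2, so this is the remainder. Hence a · b ≡ 20·x + 36 in Q[x]/(f).

Final answer: a · b ≡ 20·x + 36 (mod f(x))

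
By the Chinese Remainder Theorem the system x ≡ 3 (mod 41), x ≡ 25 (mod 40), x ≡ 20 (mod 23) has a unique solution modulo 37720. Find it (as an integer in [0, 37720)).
x ≡ 9105 (mod 37720); the representative in [0, 37720) is 9105

The moduli 41, 40, 23 are pairwise coprime, so by the CRT there is a unique solution mod 41·40·23 = 37720.
Solve by successive substitution. Start with x ≡ 3 (mod 41).
  Combine with x ≡ 25 (mod 40): write x = 3 + 41·t and require 3 + 41·t ≡ 25 (mod 40), i.e. 41·t ≡ 25 − 3 ≡ 22 (mod 40). Since 41^(−1) ≡ 1 (mod 40) (41 ≡ 1 (mod 40)), t ≡ 1·22 ≡ 22 (mod 40). So x ≡ 3 + 41·22 = 905 (mod 1640).
  Combine with x ≡ 20 (mod 23): write x = 905 + 1640·t and require 905 + 1640·t ≡ 20 (mod 23), i.e. 1640·t ≡ 20 − 905 ≡ 12 (mod 23). Since 1640^(−1) ≡ 10 (mod 23) (1640 ≡ 7 (mod 23)), t ≡ 10·12 ≡ 5 (mod 23). So x ≡ 905 + 1640·5 = 9105 (mod 37720).
Unique solution in [0, 37720): x = 9105.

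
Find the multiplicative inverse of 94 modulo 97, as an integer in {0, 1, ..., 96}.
94^(−1) ≡ 32 (mod 97)

Apply the extended Euclidean algorithm to (97, 94), tracking rows (r, s, t) with s·97 + t·94 = r. Each division r_prev = q·r_cur + r_new produces the new row as (previous row) − q·(current row):
  row A: (97, 1, 0)   [1·97 + 0·94 = 97]
  row B: (94, 0, 1)   [0·97 + 1·94 = 94]
  97 = 1·94 + 3   → row C = row A − 1·row B = (3, 1, −1)   [check: 1·97 − 1·94 = 3]
  94 = 31·3 + 1   → row D = row B − 31·row C = (1, −31, 32)   [check: −31·97 + 32·94 = 1]
  3 = 3·1 + 0   → remainder 0, stop. gcd = 1 (last nonzero row D).
The gcd is 1, so 94 is invertible mod 97. The last nonzero row gives −31·97 + 32·94 = 1, so t = 32. So 94^(−1) ≡ 32 (mod 97). Verify: 94 · 32 = 3008 ≡ 1 (mod 97). ✓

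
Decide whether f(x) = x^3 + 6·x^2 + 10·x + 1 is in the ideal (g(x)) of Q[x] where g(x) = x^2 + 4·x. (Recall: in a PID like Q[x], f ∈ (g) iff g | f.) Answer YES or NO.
NO

In Q[x] the ideal (g) consists of all multiples of g, so f ∈ (g) iff g | f, i.e. iff the remainder of f on division by g is 0. Divide f by g (g is monic, so eliminate the leading term of the running remainder at each step):
  leading term x^3: subtract (x)·g(x) = x^3 + 4·x^2, leaving 2·x^2 + 10·x + 1
  leading term 2·x^2: subtract (2)·g(x) = 2·x^2 + 8·x, leaving 2·x + 1
The remainder r(x) = 2·x + 1 ≠ 0 (and deg r < deg g), so g ∤ f, i.e. f ∉ (g).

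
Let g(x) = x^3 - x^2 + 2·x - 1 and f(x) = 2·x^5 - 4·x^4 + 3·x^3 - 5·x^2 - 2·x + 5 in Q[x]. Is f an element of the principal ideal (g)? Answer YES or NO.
In Q[x] the ideal (g) consists of all multiples of g, so f ∈ (g) iff g | f, i.e. iff the remainder of f on division by g is 0. Divide f by g (g is monic, so eliminate the leading term of the running remainder at each step):
  leading term 2·x^5: subtract (2·x^2)·g(x) = 2·x^5 - 2·x^4 + 4·x^3 - 2·x^2, leaving -2·x^4 - x^3 - 3·x^2 - 2·x + 5
  leading term -2·x^4: subtract (-2·x)·g(x) = -2·x^4 + 2·x^3 - 4·x^2 + 2·x, leaving -3·x^3 + x^2 - 4·x + 5
  leading term -3·x^3: subtract (-3)·g(x) = -3·x^3 + 3·x^2 - 6·x + 3, leaving -2·x^2 + 2·x + 2
The remainder r(x) = -2·x^2 + 2·x + 2 ≠ 0 (and deg r < deg g), so g ∤ f, i.e. f ∉ (g).

Final answer: NO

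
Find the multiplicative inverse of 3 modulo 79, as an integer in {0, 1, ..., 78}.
Apply the extended Euclidean algorithm to (79, 3), tracking rows (r, s, t) with s·79 + t·3 = r. Each division r_prev = q·r_cur + r_new produces the new row as (previous row) − q·(current row):
  row A: (79, 1, 0)   [1·79 + 0·3 = 79]
  row B: (3, 0, 1)   [0·79 + 1·3 = 3]
  79 = 26·3 + 1   → row C = row A − 26·row B = (1, 1, −26)   [check: 1·79 − 26·3 = 1]
  3 = 3·1 + 0   → remainder 0, stop. gcd = 1 (last nonzero row C).
The gcd is 1, so 3 is invertible mod 79. The last nonzero row gives 1·79 − 26·3 = 1, so t = −26. So 3^(−1) ≡ −26 ≡ 53 (mod 79). Verify: 3 · 53 = 159 ≡ 1 (mod 79). ✓

Final answer: 3^(−1) ≡ 53 (mod 79)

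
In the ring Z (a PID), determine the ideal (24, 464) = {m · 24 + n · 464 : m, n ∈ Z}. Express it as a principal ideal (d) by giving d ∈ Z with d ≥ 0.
In the PID Z, (a, b) is generated by gcd(a, b). Compute gcd(464, 24) with the extended Euclidean algorithm, tracking rows (r, s, t) with s·464 + t·24 = r:
  row A: (464, 1, 0)   [1·464 + 0·24 = 464]
  row B: (24, 0, 1)   [0·464 + 1·24 = 24]
  464 = 19·24 + 8   → row C = row A − 19·row B = (8, 1, −19)   [check: 1·464 − 19·24 = 8]
  24 = 3·8 + 0   → remainder 0, stop. gcd = 8 (last nonzero row C).
So gcd(24, 464) = 8, with Bézout identity 1·464 − 19·24 = 8. Containment (⊇): the Bézout identity exhibits 8 as an element of (24, 464), giving (8) ⊆ (24, 464). Containment (⊆): since 8 | 24 and 8 | 464 (24 = 8·3, 464 = 8·58), every Z-linear combination of 24 and 464 is divisible by 8, so (24, 464) ⊆ (8). Therefore (24, 464) = (8), d = 8.

Final answer: (24, 464) = (8); d = 8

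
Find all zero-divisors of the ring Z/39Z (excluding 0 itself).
nonzero zero-divisors of Z/39Z = {3, 6, 9, 12, 13, 15, 18, 21, 24, 26, 27, 30, 33, 36}

An element a ∈ Z/39Z (with a ≠ 0) is a zero-divisor iff gcd(a, 39) > 1 (because a is a unit precisely when gcd(a, n) = 1, and in Z/nZ every nonzero, non-unit element is a zero-divisor). Scan a = 1, ..., 38 and keep those with gcd(a, 39) > 1:
  gcd(3, 39) = 3, gcd(6, 39) = 3, gcd(9, 39) = 3, gcd(12, 39) = 3, gcd(13, 39) = 13, gcd(15, 39) = 3, gcd(18, 39) = 3, gcd(21, 39) = 3, gcd(24, 39) = 3, gcd(26, 39) = 13, gcd(27, 39) = 3, gcd(30, 39) = 3, gcd(33, 39) = 3, gcd(36, 39) = 3.
All other a ∈ {1, ..., 38} have gcd(a, 39) = 1 and are units. So the nonzero zero-divisors are exactly the 14 values of a appearing in this scan.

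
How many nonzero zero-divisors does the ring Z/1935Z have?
In Z/1935Z each nonzero element is either a unit (gcd with 1935 is 1) or a zero-divisor (gcd > 1). The number of units is φ(1935): factorise 1935 = 3^2 · 5 · 43, so φ(1935) = (3^2 − 3^1) · (5 − 1) · (43 − 1) = 6 · 4 · 42 = 1008. The nonzero elements number 1935 − 1 = 1934. Hence the nonzero zero-divisors number 1934 − 1008 = 926.

Final answer: Z/1935Z has 926 nonzero zero-divisors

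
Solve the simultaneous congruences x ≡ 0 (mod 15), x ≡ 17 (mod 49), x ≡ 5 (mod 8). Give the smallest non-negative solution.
x ≡ 2565 (mod 5880); the representative in [0, 5880) is 2565

The moduli 15, 49, 8 are pairwise coprime, so by the CRT there is a unique solution mod 15·49·8 = 5880.
Solve by successive substitution. Start with x ≡ 0 (mod 15).
  Combine with x ≡ 17 (mod 49): write x = 15·t and require 15·t ≡ 17 (mod 49). Since 15^(−1) ≡ 36 (mod 49), t ≡ 36·17 ≡ 24 (mod 49). So x ≡ 15·24 = 360 (mod 735).
  Combine with x ≡ 5 (mod 8): write x = 360 + 735·t and require 360 + 735·t ≡ 5 (mod 8), i.e. 735·t ≡ 5 − 360 ≡ 5 (mod 8). Since 735^(−1) ≡ 7 (mod 8) (735 ≡ 7 (mod 8)), t ≡ 7·5 ≡ 3 (mod 8). So x ≡ 360 + 735·3 = 2565 (mod 5880).
Unique solution in [0, 5880): x = 2565.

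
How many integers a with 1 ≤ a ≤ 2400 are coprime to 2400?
640

The number of a ∈ {1, ..., 2400} with gcd(a, 2400) = 1 is by definition Euler's totient φ(2400). φ is multiplicative, with φ(p^e) = p^e − p^(e−1). Factorise 2400 = 2^5 · 3 · 5^2. Then
  φ(2400) = (2^5 − 2^4) · (3 − 1) · (5^2 − 5^1) = 16 · 2 · 20 = 640.
So there are 640 such integers.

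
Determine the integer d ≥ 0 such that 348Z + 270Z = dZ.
(348, 270) = (6); d = 6

In the PID Z, (a, b) is generated by gcd(a, b). Compute gcd(348, 270) with the extended Euclidean algorithm, tracking rows (r, s, t) with s·348 + t·270 = r:
  row A: (348, 1, 0)   [1·348 + 0·270 = 348]
  row B: (270, 0, 1)   [0·348 + 1·270 = 270]
  348 = 1·270 + 78   → row C = row A − 1·row B = (78, 1, −1)   [check: 1·348 − 1·270 = 78]
  270 = 3·78 + 36   → row D = row B − 3·row C = (36, −3, 4)   [check: −3·348 + 4·270 = 36]
  78 = 2·36 + 6   → row E = row C − 2·row D = (6, 7, −9)   [check: 7·348 − 9·270 = 6]
  36 = 6·6 + 0   → remainder 0, stop. gcd = 6 (last nonzero row E).
So gcd(348, 270) = 6, with Bézout identity 7·348 − 9·270 = 6. Containment (⊇): the Bézout identity exhibits 6 as an element of (348, 270), giving (6) ⊆ (348, 270). Containment (⊆): since 6 | 348 and 6 | 270 (348 = 6·58, 270 = 6·45), every Z-linear combination of 348 and 270 is divisible by 6, so (348, 270) ⊆ (6). Therefore (348, 270) = (6), d = 6.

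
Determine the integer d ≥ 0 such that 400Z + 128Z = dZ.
In the PID Z, (a, b) is generated by gcd(a, b). Compute gcd(400, 128) with the extended Euclidean algorithm, tracking rows (r, s, t) with s·400 + t·128 = r:
  row A: (400, 1, 0)   [1·400 + 0·128 = 400]
  row B: (128, 0, 1)   [0·400 + 1·128 = 128]
  400 = 3·128 + 16   → row C = row A − 3·row B = (16, 1, −3)   [check: 1·400 − 3·128 = 16]
  128 = 8·16 + 0   → remainder 0, stop. gcd = 16 (last nonzero row C).
So gcd(400, 128) = 16, with Bézout identity 1·400 − 3·128 = 16. Containment (⊇): the Bézout identity exhibits 16 as an element of (400, 128), giving (16) ⊆ (400, 128). Containment (⊆): since 16 | 400 and 16 | 128 (400 = 16·25, 128 = 16·8), every Z-linear combination of 400 and 128 is divisible by 16, so (400, 128) ⊆ (16). Therefore (400, 128) = (16), d = 16.

Final answer: (400, 128) = (16); d = 16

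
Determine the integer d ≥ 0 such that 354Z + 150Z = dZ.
(354, 150) = (6); d = 6

In the PID Z, (a, b) is generated by gcd(a, b). Compute gcd(354, 150) with the extended Euclidean algorithm, tracking rows (r, s, t) with s·354 + t·150 = r:
  row A: (354, 1, 0)   [1·354 + 0·150 = 354]
  row B: (150, 0, 1)   [0·354 + 1·150 = 150]
  354 = 2·150 + 54   → row C = row A − 2·row B = (54, 1, −2)   [check: 1·354 − 2·150 = 54]
  150 = 2·54 + 42   → row D = row B − 2·row C = (42, −2, 5)   [check: −2·354 + 5·150 = 42]
  54 = 1·42 + 12   → row E = row C − 1·row D = (12, 3, −7)   [check: 3·354 − 7·150 = 12]
  42 = 3·12 + 6   → row F = row D − 3·row E = (6, −11, 26)   [check: −11·354 + 26·150 = 6]
  12 = 2·6 + 0   → remainder 0, stop. gcd = 6 (last nonzero row F).
So gcd(354, 150) = 6, with Bézout identity −11·354 + 26·150 = 6. Containment (⊇): the Bézout identity exhibits 6 as an element of (354, 150), giving (6) ⊆ (354, 150). Containment (⊆): since 6 | 354 and 6 | 150 (354 = 6·59, 150 = 6·25), every Z-linear combination of 354 and 150 is divisible by 6, so (354, 150) ⊆ (6). Therefore (354, 150) = (6), d = 6.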